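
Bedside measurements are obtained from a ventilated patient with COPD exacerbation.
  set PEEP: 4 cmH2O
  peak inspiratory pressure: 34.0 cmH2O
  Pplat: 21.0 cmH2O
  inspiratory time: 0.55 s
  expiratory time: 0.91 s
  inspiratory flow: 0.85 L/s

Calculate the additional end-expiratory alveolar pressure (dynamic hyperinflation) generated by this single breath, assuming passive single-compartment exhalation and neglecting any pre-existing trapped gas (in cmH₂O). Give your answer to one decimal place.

2.0

Vt = flow × Ti = 0.85 L/s × 0.55 s × 1000 mL/L = 467.5 mL.
R = (PIP − Pplat)/V̇ = (34.0 − 21.0) / 0.85 = 13.0/0.85 = 15.294 cmH2O·s/L.
C = Vt/(Pplat − PEEP) = 467.5 / (21.0 − 4) = 467.5/17.0 = 27.5 mL/cmH2O.
τ = R × C = 15.294 × 0.0275 L/cmH2O = 0.4206 s.
Fraction remaining = e^(−Te/τ) = e^(−0.91/0.4206) = 0.1149; trapped volume = 467.5 × 0.1149 = 53.716 mL.
Additional alveolar pressure from trapping ≈ V_trapped / C = 53.716 / 27.5 = 1.953 cmH2O.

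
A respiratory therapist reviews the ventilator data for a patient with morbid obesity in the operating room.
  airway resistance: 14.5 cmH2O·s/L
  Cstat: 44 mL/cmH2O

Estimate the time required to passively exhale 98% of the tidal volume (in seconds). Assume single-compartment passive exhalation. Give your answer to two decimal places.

τ = R × C = 14.5 × 44 mL/cmH2O = 14.5 × 0.044 L/cmH2O = 0.638 s.
Exhaled fraction f = 1 − e^(−t/τ) → t = −τ·ln(1 − f) = −0.638·ln(0.02) = 2.496 s.

2.50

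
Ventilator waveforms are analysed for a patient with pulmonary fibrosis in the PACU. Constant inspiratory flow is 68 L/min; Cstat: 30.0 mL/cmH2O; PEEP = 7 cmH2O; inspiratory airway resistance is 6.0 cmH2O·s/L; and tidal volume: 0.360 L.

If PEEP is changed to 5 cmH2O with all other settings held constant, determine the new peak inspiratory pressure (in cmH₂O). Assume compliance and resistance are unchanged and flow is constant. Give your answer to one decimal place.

Flow: 68 L/min ÷ 60 = 1.1333 L/s.
PIP = Vt/C + R·V̇ + PEEP (constant-flow equation of motion).
Only the baseline term changes: ΔPIP = ΔPEEP = 5 − 7 = -2.0 cmH2O.
Original PIP = 360/30.0 + 6.0×1.1333 + 7 = 25.8 cmH2O; new PIP = 25.8 + (-2.0) = 23.8 cmH2O.

23.8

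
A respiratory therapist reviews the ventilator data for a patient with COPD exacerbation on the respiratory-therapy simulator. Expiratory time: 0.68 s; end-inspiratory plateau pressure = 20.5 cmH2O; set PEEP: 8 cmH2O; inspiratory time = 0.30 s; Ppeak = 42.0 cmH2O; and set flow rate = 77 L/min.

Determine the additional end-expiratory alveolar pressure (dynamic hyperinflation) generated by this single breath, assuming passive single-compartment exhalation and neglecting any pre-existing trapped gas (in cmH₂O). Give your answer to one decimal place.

3.3

Flow: 77 L/min ÷ 60 = 1.2833 L/s.
Vt = flow × Ti = 1.2833 L/s × 0.30 s × 1000 mL/L = 384.99 mL.
R = (PIP − Pplat)/V̇ = (42.0 − 20.5) / 1.2833 = 21.5/1.2833 = 16.754 cmH2O·s/L.
C = Vt/(Pplat − PEEP) = 384.99 / (20.5 − 8) = 384.99/12.5 = 30.799 mL/cmH2O.
τ = R × C = 16.754 × 0.0308 L/cmH2O = 0.516 s.
Fraction remaining = e^(−Te/τ) = e^(−0.68/0.516) = 0.2677; trapped volume = 384.99 × 0.2677 = 103.06 mL.
Additional alveolar pressure from trapping ≈ V_trapped / C = 103.06 / 30.799 = 3.346 cmH2O.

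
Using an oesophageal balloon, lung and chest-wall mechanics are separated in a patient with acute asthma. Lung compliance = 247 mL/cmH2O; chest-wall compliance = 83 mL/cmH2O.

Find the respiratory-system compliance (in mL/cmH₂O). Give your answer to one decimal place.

Lung and chest wall are elastances in series: 1/Crs = 1/CL + 1/Ccw.
1/Crs = 1/247 + 1/83 = 0.0161.
Crs = 62.112 mL/cmH2O.

62.1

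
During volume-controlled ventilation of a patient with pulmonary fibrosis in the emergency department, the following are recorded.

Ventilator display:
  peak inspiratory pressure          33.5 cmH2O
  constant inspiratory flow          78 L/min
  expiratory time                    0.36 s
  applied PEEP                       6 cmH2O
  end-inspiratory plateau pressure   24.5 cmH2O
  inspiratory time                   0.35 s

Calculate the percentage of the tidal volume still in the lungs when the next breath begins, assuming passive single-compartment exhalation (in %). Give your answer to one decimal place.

12.1

Flow: 78 L/min ÷ 60 = 1.3 L/s.
Vt = flow × Ti = 1.3 L/s × 0.35 s × 1000 mL/L = 455.0 mL.
R = (PIP − Pplat)/V̇ = (33.5 − 24.5) / 1.3 = 9.0/1.3 = 6.923 cmH2O·s/L.
C = Vt/(Pplat − PEEP) = 455.0 / (24.5 − 6) = 455.0/18.5 = 24.595 mL/cmH2O.
τ = R × C = 6.923 × 0.0246 L/cmH2O = 0.1703 s.
Fraction remaining at end-expiration = e^(−Te/τ) = e^(−0.36/0.1703) = 0.1208 → 12.08%.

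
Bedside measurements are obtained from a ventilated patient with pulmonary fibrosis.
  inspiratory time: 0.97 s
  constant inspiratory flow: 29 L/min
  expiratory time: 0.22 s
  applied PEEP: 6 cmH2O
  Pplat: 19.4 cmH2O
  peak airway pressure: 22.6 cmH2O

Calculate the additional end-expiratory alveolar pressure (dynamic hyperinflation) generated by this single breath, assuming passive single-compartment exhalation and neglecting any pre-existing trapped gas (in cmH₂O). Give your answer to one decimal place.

5.2

Flow: 29 L/min ÷ 60 = 0.4833 L/s.
Vt = flow × Ti = 0.4833 L/s × 0.97 s × 1000 mL/L = 468.8 mL.
R = (PIP − Pplat)/V̇ = (22.6 − 19.4) / 0.4833 = 3.2/0.4833 = 6.621 cmH2O·s/L.
C = Vt/(Pplat − PEEP) = 468.8 / (19.4 − 6) = 468.8/13.4 = 34.985 mL/cmH2O.
τ = R × C = 6.621 × 0.03499 L/cmH2O = 0.2317 s.
Fraction remaining = e^(−Te/τ) = e^(−0.22/0.2317) = 0.3869; trapped volume = 468.8 × 0.3869 = 181.38 mL.
Additional alveolar pressure from trapping ≈ V_trapped / C = 181.38 / 34.985 = 5.185 cmH2O.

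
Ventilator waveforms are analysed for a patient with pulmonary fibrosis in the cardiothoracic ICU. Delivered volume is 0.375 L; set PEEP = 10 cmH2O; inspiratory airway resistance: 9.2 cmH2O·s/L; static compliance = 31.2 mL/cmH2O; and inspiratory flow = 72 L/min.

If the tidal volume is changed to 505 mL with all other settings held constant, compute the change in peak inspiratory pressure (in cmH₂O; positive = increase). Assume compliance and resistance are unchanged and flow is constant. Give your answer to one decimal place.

PIP = Vt/C + R·V̇ + PEEP (constant-flow equation of motion).
Only the elastic term changes: ΔPIP = ΔVt / C = (505 − 375) / 31.2 = 4.167 cmH2O.

4.2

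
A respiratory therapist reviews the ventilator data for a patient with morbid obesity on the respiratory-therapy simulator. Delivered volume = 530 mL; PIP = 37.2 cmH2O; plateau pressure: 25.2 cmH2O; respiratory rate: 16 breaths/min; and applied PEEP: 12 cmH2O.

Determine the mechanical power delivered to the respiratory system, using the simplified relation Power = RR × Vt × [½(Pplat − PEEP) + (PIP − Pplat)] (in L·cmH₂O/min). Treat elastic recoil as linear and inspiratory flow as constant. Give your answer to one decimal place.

Per-breath work = Vt × [½(Pplat−PEEP) + (PIP−Pplat)] = 0.530 × [0.5×13.2 + 12.0] = 0.530 × 18.6 = 9.858 L·cmH2O.
Power = 16 × 9.858 = 157.73 L·cmH2O/min.

157.7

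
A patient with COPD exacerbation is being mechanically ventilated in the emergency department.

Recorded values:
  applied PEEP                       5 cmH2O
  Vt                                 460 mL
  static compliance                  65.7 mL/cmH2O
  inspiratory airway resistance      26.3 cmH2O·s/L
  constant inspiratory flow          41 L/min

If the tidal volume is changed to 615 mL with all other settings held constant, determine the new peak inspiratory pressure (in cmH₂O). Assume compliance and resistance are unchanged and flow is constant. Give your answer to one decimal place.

32.3

Flow: 41 L/min ÷ 60 = 0.6833 L/s.
PIP = Vt/C + R·V̇ + PEEP (constant-flow equation of motion).
Only the elastic term changes: ΔPIP = ΔVt / C = (615 − 460) / 65.7 = 2.359 cmH2O.
Original PIP = 460/65.7 + 26.3×0.6833 + 5 = 29.972 cmH2O; new PIP = 29.972 + (2.359) = 32.331 cmH2O.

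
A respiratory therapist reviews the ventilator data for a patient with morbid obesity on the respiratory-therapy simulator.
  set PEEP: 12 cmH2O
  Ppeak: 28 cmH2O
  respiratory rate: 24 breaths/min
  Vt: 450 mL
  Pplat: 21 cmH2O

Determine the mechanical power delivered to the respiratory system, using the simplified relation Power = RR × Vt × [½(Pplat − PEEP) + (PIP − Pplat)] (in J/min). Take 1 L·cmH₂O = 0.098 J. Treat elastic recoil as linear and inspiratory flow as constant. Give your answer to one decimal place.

Per-breath work = Vt × [½(Pplat−PEEP) + (PIP−Pplat)] = 0.450 × [0.5×9.0 + 7.0] = 0.450 × 11.5 = 5.175 L·cmH2O.
Power = 24 × 5.175 = 124.2 L·cmH2O/min.
× 0.098 J/(L·cmH2O) → 12.172 J/min.

12.2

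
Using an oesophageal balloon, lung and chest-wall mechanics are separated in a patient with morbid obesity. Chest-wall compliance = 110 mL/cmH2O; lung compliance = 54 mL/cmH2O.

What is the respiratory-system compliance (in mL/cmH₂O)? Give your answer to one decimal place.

36.2

Lung and chest wall are elastances in series: 1/Crs = 1/CL + 1/Ccw.
1/Crs = 1/54 + 1/110 = 0.02761.
Crs = 36.219 mL/cmH2O.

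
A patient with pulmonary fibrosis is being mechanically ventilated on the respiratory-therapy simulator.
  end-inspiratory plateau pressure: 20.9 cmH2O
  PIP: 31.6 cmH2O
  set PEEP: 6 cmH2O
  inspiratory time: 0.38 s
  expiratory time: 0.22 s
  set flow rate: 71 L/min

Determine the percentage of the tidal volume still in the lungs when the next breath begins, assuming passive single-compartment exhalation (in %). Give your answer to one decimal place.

Flow: 71 L/min ÷ 60 = 1.1833 L/s.
Vt = flow × Ti = 1.1833 L/s × 0.38 s × 1000 mL/L = 449.65 mL.
R = (PIP − Pplat)/V̇ = (31.6 − 20.9) / 1.1833 = 10.7/1.1833 = 9.043 cmH2O·s/L.
C = Vt/(Pplat − PEEP) = 449.65 / (20.9 − 6) = 449.65/14.9 = 30.178 mL/cmH2O.
τ = R × C = 9.043 × 0.03018 L/cmH2O = 0.2729 s.
Fraction remaining at end-expiration = e^(−Te/τ) = e^(−0.22/0.2729) = 0.4466 → 44.66%.

44.7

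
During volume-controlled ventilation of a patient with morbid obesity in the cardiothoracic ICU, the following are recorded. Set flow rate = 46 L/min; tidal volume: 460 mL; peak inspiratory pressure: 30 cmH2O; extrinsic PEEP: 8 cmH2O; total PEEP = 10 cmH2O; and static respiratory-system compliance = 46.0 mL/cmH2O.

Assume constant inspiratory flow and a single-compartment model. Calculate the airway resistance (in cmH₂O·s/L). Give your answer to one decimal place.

13.0

Flow: 46 L/min ÷ 60 = 0.7667 L/s.
Total PEEP = 10 cmH2O (set 8 + intrinsic 2); this is the baseline alveolar pressure.
Equation of motion (constant flow): PIP = Vt/C + R·V̇ + PEEP.
R·V̇ = PIP − Vt/C − PEEP = 30 − 460/46.0 − 10 = 30 − 10.0 − 10 = 10.0 cmH2O.
R = 10.0 / 0.7667 = 13.043 cmH2O·s/L.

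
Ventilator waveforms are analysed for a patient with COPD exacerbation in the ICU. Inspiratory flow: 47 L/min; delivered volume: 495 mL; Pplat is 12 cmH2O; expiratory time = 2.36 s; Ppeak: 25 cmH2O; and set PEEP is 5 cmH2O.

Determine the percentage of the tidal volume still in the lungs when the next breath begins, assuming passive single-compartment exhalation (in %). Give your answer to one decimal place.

Flow: 47 L/min ÷ 60 = 0.7833 L/s.
R = (PIP − Pplat)/V̇ = (25 − 12) / 0.7833 = 13.0/0.7833 = 16.596 cmH2O·s/L.
C = Vt/(Pplat − PEEP) = 495.0 / (12 − 5) = 495.0/7.0 = 70.714 mL/cmH2O.
τ = R × C = 16.596 × 0.07071 L/cmH2O = 1.174 s.
Fraction remaining at end-expiration = e^(−Te/τ) = e^(−2.36/1.174) = 0.134 → 13.4%.

13.4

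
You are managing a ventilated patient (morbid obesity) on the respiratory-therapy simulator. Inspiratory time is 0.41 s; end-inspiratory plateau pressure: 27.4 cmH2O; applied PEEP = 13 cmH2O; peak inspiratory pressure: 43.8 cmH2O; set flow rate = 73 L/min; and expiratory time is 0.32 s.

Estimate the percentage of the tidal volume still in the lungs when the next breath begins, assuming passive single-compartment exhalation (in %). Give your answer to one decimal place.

Flow: 73 L/min ÷ 60 = 1.2167 L/s.
Vt = flow × Ti = 1.2167 L/s × 0.41 s × 1000 mL/L = 498.85 mL.
R = (PIP − Pplat)/V̇ = (43.8 − 27.4) / 1.2167 = 16.4/1.2167 = 13.479 cmH2O·s/L.
C = Vt/(Pplat − PEEP) = 498.85 / (27.4 − 13) = 498.85/14.4 = 34.642 mL/cmH2O.
τ = R × C = 13.479 × 0.03464 L/cmH2O = 0.4669 s.
Fraction remaining at end-expiration = e^(−Te/τ) = e^(−0.32/0.4669) = 0.5039 → 50.39%.

50.4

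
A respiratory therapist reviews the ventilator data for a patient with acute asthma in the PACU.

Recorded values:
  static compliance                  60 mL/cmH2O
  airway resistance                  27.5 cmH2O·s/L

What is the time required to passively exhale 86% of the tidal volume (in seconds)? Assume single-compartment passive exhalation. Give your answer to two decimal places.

τ = R × C = 27.5 × 60 mL/cmH2O = 27.5 × 0.060 L/cmH2O = 1.65 s.
Exhaled fraction f = 1 − e^(−t/τ) → t = −τ·ln(1 − f) = −1.65·ln(0.14) = 3.244 s.

3.24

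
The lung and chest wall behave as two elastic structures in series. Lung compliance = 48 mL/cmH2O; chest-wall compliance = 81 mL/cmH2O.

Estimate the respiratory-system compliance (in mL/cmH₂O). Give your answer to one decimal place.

Lung and chest wall are elastances in series: 1/Crs = 1/CL + 1/Ccw.
1/Crs = 1/48 + 1/81 = 0.03318.
Crs = 30.139 mL/cmH2O.

30.1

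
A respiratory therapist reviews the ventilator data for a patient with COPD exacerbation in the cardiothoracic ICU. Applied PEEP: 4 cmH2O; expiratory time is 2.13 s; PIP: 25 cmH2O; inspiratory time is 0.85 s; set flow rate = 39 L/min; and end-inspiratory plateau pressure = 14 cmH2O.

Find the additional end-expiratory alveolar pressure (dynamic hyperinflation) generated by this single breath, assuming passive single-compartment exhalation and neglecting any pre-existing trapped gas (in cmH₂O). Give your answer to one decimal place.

Flow: 39 L/min ÷ 60 = 0.65 L/s.
Vt = flow × Ti = 0.65 L/s × 0.85 s × 1000 mL/L = 552.5 mL.
R = (PIP − Pplat)/V̇ = (25 − 14) / 0.65 = 11.0/0.65 = 16.923 cmH2O·s/L.
C = Vt/(Pplat − PEEP) = 552.5 / (14 − 4) = 552.5/10.0 = 55.25 mL/cmH2O.
τ = R × C = 16.923 × 0.05525 L/cmH2O = 0.935 s.
Fraction remaining = e^(−Te/τ) = e^(−2.13/0.935) = 0.1025; trapped volume = 552.5 × 0.1025 = 56.631 mL.
Additional alveolar pressure from trapping ≈ V_trapped / C = 56.631 / 55.25 = 1.025 cmH2O.

1.0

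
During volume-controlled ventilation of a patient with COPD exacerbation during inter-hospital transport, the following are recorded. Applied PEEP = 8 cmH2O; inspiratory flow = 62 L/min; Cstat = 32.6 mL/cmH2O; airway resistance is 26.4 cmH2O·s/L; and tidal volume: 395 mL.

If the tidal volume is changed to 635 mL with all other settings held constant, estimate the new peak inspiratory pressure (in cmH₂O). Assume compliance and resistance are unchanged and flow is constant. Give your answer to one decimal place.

54.8

Flow: 62 L/min ÷ 60 = 1.0333 L/s.
PIP = Vt/C + R·V̇ + PEEP (constant-flow equation of motion).
Only the elastic term changes: ΔPIP = ΔVt / C = (635 − 395) / 32.6 = 7.362 cmH2O.
Original PIP = 395/32.6 + 26.4×1.0333 + 8 = 47.396 cmH2O; new PIP = 47.396 + (7.362) = 54.758 cmH2O.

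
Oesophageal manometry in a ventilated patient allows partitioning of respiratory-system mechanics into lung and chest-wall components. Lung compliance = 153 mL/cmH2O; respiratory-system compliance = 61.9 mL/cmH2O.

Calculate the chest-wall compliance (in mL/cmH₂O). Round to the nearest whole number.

1/Ccw = 1/Crs − 1/CL.
1/Ccw = 1/61.9 − 1/153 = 0.009619.
Ccw = 103.96 mL/cmH2O.

104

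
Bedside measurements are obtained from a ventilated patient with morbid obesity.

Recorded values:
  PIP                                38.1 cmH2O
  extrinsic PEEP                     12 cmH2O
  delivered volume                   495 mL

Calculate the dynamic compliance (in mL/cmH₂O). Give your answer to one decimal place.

19.0

Dynamic compliance = Vt / (PIP − PEEP) = 495 / (38.1 − 12) = 495 / 26.1 = 18.966 mL/cmH2O.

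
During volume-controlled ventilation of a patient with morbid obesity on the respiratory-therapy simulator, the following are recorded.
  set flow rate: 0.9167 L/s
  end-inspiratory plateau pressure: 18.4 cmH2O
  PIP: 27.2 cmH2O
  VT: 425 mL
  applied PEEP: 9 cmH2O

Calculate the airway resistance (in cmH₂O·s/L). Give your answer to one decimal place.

Raw = (PIP − Pplat) / flow = (27.2 − 18.4) / 0.9167 = 8.8 / 0.9167 = 9.6 cmH2O·s/L.

9.6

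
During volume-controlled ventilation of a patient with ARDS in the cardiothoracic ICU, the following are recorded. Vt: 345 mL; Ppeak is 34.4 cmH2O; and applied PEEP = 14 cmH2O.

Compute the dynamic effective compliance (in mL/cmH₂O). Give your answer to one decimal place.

16.9

Dynamic compliance = Vt / (PIP − PEEP) = 345 / (34.4 − 14) = 345 / 20.4 = 16.912 mL/cmH2O.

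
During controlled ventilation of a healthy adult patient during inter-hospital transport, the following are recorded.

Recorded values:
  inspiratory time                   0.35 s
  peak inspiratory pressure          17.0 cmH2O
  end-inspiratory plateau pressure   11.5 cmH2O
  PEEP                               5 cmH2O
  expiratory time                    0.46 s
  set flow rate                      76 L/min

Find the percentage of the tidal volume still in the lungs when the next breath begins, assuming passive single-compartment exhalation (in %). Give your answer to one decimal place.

Flow: 76 L/min ÷ 60 = 1.2667 L/s.
Vt = flow × Ti = 1.2667 L/s × 0.35 s × 1000 mL/L = 443.35 mL.
R = (PIP − Pplat)/V̇ = (17.0 − 11.5) / 1.2667 = 5.5/1.2667 = 4.342 cmH2O·s/L.
C = Vt/(Pplat − PEEP) = 443.35 / (11.5 − 5) = 443.35/6.5 = 68.208 mL/cmH2O.
τ = R × C = 4.342 × 0.06821 L/cmH2O = 0.2962 s.
Fraction remaining at end-expiration = e^(−Te/τ) = e^(−0.46/0.2962) = 0.2116 → 21.16%.

21.2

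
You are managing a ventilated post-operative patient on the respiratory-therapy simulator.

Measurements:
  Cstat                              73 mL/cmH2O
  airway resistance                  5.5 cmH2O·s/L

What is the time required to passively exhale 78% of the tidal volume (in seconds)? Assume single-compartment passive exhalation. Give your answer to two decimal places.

0.61

τ = R × C = 5.5 × 73 mL/cmH2O = 5.5 × 0.073 L/cmH2O = 0.4015 s.
Exhaled fraction f = 1 − e^(−t/τ) → t = −τ·ln(1 − f) = −0.4015·ln(0.22) = 0.6079 s.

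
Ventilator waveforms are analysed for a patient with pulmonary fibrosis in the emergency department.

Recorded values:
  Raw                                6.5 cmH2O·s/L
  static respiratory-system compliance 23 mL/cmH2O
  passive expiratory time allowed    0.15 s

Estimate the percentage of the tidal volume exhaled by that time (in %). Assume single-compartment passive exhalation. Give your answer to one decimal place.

63.3

τ = R × C = 6.5 × 23 mL/cmH2O = 6.5 × 0.023 L/cmH2O = 0.1495 s.
Passive exhalation: V(t)/V₀ = e^(−t/τ) = e^(−0.15/0.1495) = 0.3667.
Fraction exhaled = 1 − 0.3667 = 0.6333 → 63.33%.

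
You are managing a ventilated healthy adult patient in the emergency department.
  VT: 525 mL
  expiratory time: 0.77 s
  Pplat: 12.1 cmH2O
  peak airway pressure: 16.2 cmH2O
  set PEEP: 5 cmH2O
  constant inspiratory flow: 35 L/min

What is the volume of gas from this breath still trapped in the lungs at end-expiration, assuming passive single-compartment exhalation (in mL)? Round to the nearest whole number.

Flow: 35 L/min ÷ 60 = 0.5833 L/s.
R = (PIP − Pplat)/V̇ = (16.2 − 12.1) / 0.5833 = 4.1/0.5833 = 7.029 cmH2O·s/L.
C = Vt/(Pplat − PEEP) = 525.0 / (12.1 − 5) = 525.0/7.1 = 73.944 mL/cmH2O.
τ = R × C = 7.029 × 0.07394 L/cmH2O = 0.5197 s.
Fraction remaining = e^(−Te/τ) = e^(−0.77/0.5197) = 0.2273.
Trapped volume = 525.0 × 0.2273 = 119.33 mL.

119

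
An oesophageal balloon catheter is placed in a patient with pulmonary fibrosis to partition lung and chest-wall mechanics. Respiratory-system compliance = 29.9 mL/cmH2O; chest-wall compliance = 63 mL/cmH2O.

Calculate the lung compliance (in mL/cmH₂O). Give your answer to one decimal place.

56.9

1/CL = 1/Crs − 1/Ccw.
1/CL = 1/29.9 − 1/63 = 0.01757.
CL = 56.915 mL/cmH2O.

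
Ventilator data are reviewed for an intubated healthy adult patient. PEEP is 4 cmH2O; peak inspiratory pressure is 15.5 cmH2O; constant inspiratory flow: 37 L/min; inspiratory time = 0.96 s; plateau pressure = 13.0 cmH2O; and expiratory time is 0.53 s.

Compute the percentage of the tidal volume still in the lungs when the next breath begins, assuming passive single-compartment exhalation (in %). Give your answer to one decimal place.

13.7

Flow: 37 L/min ÷ 60 = 0.6167 L/s.
Vt = flow × Ti = 0.6167 L/s × 0.96 s × 1000 mL/L = 592.03 mL.
R = (PIP − Pplat)/V̇ = (15.5 − 13.0) / 0.6167 = 2.5/0.6167 = 4.054 cmH2O·s/L.
C = Vt/(Pplat − PEEP) = 592.03 / (13.0 − 4) = 592.03/9.0 = 65.781 mL/cmH2O.
τ = R × C = 4.054 × 0.06578 L/cmH2O = 0.2667 s.
Fraction remaining at end-expiration = e^(−Te/τ) = e^(−0.53/0.2667) = 0.1371 → 13.71%.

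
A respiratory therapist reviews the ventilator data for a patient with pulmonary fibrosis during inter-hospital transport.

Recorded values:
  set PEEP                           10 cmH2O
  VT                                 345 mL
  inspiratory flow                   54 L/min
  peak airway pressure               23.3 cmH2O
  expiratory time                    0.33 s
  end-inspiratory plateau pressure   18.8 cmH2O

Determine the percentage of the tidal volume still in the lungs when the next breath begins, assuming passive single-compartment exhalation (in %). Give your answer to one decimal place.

18.6

Flow: 54 L/min ÷ 60 = 0.9 L/s.
R = (PIP − Pplat)/V̇ = (23.3 − 18.8) / 0.9 = 4.5/0.9 = 5.0 cmH2O·s/L.
C = Vt/(Pplat − PEEP) = 345.0 / (18.8 − 10) = 345.0/8.8 = 39.205 mL/cmH2O.
τ = R × C = 5.0 × 0.03921 L/cmH2O = 0.1961 s.
Fraction remaining at end-expiration = e^(−Te/τ) = e^(−0.33/0.1961) = 0.1859 → 18.59%.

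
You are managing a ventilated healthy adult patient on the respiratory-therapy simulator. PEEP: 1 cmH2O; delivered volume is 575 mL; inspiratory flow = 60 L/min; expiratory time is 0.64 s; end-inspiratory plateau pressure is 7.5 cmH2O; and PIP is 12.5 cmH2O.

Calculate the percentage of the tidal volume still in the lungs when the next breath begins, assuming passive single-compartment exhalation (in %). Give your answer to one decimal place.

Flow: 60 L/min ÷ 60 = 1 L/s.
R = (PIP − Pplat)/V̇ = (12.5 − 7.5) / 1 = 5.0/1 = 5.0 cmH2O·s/L.
C = Vt/(Pplat − PEEP) = 575.0 / (7.5 − 1) = 575.0/6.5 = 88.462 mL/cmH2O.
τ = R × C = 5.0 × 0.08846 L/cmH2O = 0.4423 s.
Fraction remaining at end-expiration = e^(−Te/τ) = e^(−0.64/0.4423) = 0.2353 → 23.53%.

23.5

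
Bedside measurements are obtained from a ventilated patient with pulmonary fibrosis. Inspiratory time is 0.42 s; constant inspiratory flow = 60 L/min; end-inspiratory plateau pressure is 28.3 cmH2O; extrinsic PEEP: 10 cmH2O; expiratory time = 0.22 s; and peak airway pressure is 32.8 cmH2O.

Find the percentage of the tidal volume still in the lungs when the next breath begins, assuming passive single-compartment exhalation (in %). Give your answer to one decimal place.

11.9

Flow: 60 L/min ÷ 60 = 1 L/s.
Vt = flow × Ti = 1 L/s × 0.42 s × 1000 mL/L = 420.0 mL.
R = (PIP − Pplat)/V̇ = (32.8 − 28.3) / 1 = 4.5/1 = 4.5 cmH2O·s/L.
C = Vt/(Pplat − PEEP) = 420.0 / (28.3 − 10) = 420.0/18.3 = 22.951 mL/cmH2O.
τ = R × C = 4.5 × 0.02295 L/cmH2O = 0.1033 s.
Fraction remaining at end-expiration = e^(−Te/τ) = e^(−0.22/0.1033) = 0.1189 → 11.89%.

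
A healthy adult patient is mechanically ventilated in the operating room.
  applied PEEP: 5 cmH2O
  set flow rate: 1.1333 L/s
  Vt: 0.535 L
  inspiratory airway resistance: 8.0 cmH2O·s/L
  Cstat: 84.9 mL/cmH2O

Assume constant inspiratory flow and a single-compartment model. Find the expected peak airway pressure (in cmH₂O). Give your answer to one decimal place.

20.4

Equation of motion (constant flow): PIP = Vt/C + R·V̇ + PEEP.
PIP = 535/84.9 + 8.0×1.1333 + 5 = 6.302 + 9.066 + 5 = 20.368 cmH2O.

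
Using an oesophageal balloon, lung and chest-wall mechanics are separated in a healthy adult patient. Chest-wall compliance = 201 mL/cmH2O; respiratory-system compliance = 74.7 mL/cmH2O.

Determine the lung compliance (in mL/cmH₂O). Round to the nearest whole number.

119

1/CL = 1/Crs − 1/Ccw.
1/CL = 1/74.7 − 1/201 = 0.008412.
CL = 118.88 mL/cmH2O.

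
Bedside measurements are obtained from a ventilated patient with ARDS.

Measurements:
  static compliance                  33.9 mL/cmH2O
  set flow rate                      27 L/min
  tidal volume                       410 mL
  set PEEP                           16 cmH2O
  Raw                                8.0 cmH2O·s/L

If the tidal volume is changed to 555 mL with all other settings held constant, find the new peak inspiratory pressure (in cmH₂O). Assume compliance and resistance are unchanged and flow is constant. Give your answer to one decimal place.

36.0

Flow: 27 L/min ÷ 60 = 0.45 L/s.
PIP = Vt/C + R·V̇ + PEEP (constant-flow equation of motion).
Only the elastic term changes: ΔPIP = ΔVt / C = (555 − 410) / 33.9 = 4.277 cmH2O.
Original PIP = 410/33.9 + 8.0×0.45 + 16 = 31.694 cmH2O; new PIP = 31.694 + (4.277) = 35.971 cmH2O.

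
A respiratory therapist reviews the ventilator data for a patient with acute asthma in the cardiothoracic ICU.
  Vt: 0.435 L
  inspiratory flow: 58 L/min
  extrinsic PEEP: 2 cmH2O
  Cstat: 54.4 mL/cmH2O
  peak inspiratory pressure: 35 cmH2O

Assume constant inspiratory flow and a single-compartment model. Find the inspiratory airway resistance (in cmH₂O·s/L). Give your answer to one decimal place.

25.9

Flow: 58 L/min ÷ 60 = 0.9667 L/s.
Equation of motion (constant flow): PIP = Vt/C + R·V̇ + PEEP.
R·V̇ = PIP − Vt/C − PEEP = 35 − 435/54.4 − 2 = 35 − 7.996 − 2 = 25.004 cmH2O.
R = 25.004 / 0.9667 = 25.865 cmH2O·s/L.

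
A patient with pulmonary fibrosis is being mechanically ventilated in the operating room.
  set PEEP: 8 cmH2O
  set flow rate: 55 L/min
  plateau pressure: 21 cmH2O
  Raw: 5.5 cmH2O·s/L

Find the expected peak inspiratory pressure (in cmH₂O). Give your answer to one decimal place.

Flow: 55 L/min ÷ 60 = 0.9167 L/s.
PIP = Pplat + Raw × flow = 21 + 5.5 × 0.9167 = 21 + 5.042 = 26.042 cmH2O.

26.0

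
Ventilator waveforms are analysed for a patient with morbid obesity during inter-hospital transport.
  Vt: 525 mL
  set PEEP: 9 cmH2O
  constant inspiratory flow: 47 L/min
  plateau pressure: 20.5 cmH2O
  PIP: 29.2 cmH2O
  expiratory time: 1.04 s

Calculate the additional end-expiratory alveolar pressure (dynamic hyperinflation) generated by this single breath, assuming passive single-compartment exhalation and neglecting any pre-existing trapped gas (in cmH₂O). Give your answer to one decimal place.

Flow: 47 L/min ÷ 60 = 0.7833 L/s.
R = (PIP − Pplat)/V̇ = (29.2 − 20.5) / 0.7833 = 8.7/0.7833 = 11.107 cmH2O·s/L.
C = Vt/(Pplat − PEEP) = 525.0 / (20.5 − 9) = 525.0/11.5 = 45.652 mL/cmH2O.
τ = R × C = 11.107 × 0.04565 L/cmH2O = 0.507 s.
Fraction remaining = e^(−Te/τ) = e^(−1.04/0.507) = 0.1286; trapped volume = 525.0 × 0.1286 = 67.515 mL.
Additional alveolar pressure from trapping ≈ V_trapped / C = 67.515 / 45.652 = 1.479 cmH2O.

1.5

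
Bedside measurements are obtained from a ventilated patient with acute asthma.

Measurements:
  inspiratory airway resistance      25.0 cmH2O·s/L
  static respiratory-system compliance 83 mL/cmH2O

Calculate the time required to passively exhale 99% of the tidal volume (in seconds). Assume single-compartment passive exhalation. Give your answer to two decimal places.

τ = R × C = 25.0 × 83 mL/cmH2O = 25.0 × 0.083 L/cmH2O = 2.075 s.
Exhaled fraction f = 1 − e^(−t/τ) → t = −τ·ln(1 − f) = −2.075·ln(0.01) = 9.556 s.

9.56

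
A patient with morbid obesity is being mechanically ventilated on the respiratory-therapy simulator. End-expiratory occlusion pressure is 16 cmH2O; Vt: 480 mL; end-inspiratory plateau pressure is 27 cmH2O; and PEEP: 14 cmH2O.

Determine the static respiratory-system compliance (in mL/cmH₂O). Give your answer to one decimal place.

43.6

End-expiratory occlusion gives total PEEP = 16 cmH2O (intrinsic PEEP = 16 − 14 = 2). Use total PEEP for the elastic gradient.
Cstat = Vt / (Pplat − PEEPtotal) = 480 / (27 − 16) = 480 / 11.0 = 43.636 mL/cmH2O.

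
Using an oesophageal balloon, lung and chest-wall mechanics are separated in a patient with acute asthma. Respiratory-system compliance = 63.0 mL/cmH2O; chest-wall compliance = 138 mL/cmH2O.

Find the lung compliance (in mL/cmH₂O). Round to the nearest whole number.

1/CL = 1/Crs − 1/Ccw.
1/CL = 1/63.0 − 1/138 = 0.008627.
CL = 115.92 mL/cmH2O.

116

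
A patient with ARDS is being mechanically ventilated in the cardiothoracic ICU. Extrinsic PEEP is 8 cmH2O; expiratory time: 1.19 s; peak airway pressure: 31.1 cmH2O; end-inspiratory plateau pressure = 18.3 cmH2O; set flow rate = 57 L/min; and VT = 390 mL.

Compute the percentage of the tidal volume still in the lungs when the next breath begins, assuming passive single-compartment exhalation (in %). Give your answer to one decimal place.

9.7

Flow: 57 L/min ÷ 60 = 0.95 L/s.
R = (PIP − Pplat)/V̇ = (31.1 − 18.3) / 0.95 = 12.8/0.95 = 13.474 cmH2O·s/L.
C = Vt/(Pplat − PEEP) = 390.0 / (18.3 − 8) = 390.0/10.3 = 37.864 mL/cmH2O.
τ = R × C = 13.474 × 0.03786 L/cmH2O = 0.5101 s.
Fraction remaining at end-expiration = e^(−Te/τ) = e^(−1.19/0.5101) = 0.09702 → 9.702%.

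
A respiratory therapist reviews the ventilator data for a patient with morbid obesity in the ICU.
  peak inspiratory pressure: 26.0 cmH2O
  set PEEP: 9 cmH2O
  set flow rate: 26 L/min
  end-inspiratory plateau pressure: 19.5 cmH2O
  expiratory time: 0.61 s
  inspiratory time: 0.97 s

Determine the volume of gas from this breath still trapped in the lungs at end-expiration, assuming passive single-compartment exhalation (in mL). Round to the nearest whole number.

152

Flow: 26 L/min ÷ 60 = 0.4333 L/s.
Vt = flow × Ti = 0.4333 L/s × 0.97 s × 1000 mL/L = 420.3 mL.
R = (PIP − Pplat)/V̇ = (26.0 − 19.5) / 0.4333 = 6.5/0.4333 = 15.001 cmH2O·s/L.
C = Vt/(Pplat − PEEP) = 420.3 / (19.5 − 9) = 420.3/10.5 = 40.029 mL/cmH2O.
τ = R × C = 15.001 × 0.04003 L/cmH2O = 0.6005 s.
Fraction remaining = e^(−Te/τ) = e^(−0.61/0.6005) = 0.3621.
Trapped volume = 420.3 × 0.3621 = 152.19 mL.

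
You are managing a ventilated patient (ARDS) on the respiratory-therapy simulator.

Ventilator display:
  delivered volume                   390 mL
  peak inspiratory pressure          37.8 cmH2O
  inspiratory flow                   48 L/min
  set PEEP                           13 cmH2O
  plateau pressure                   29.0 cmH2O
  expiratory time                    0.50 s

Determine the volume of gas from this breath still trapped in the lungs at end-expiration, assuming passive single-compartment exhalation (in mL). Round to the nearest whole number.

Flow: 48 L/min ÷ 60 = 0.8 L/s.
R = (PIP − Pplat)/V̇ = (37.8 − 29.0) / 0.8 = 8.8/0.8 = 11.0 cmH2O·s/L.
C = Vt/(Pplat − PEEP) = 390.0 / (29.0 − 13) = 390.0/16.0 = 24.375 mL/cmH2O.
τ = R × C = 11.0 × 0.02438 L/cmH2O = 0.2682 s.
Fraction remaining = e^(−Te/τ) = e^(−0.50/0.2682) = 0.155.
Trapped volume = 390.0 × 0.155 = 60.45 mL.

60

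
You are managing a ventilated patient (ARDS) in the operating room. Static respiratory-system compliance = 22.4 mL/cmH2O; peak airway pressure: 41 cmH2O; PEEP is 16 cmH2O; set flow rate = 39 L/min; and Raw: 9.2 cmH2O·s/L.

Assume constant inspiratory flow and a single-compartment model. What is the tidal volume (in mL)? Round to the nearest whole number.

Flow: 39 L/min ÷ 60 = 0.65 L/s.
Equation of motion (constant flow): PIP = Vt/C + R·V̇ + PEEP.
Vt/C = PIP − R·V̇ − PEEP = 41 − 5.98 − 16 = 19.02 cmH2O.
Vt = C × 19.02 = 22.4 × 19.02 = 426.05 mL.

426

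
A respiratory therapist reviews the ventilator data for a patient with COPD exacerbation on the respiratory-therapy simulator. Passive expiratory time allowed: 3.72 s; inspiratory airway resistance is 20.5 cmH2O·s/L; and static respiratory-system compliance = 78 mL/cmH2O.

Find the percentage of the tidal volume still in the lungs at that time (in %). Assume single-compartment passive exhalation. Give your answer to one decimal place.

τ = R × C = 20.5 × 78 mL/cmH2O = 20.5 × 0.078 L/cmH2O = 1.599 s.
Passive exhalation: V(t)/V₀ = e^(−t/τ) = e^(−3.72/1.599) = 0.09764.
Fraction remaining = 0.09764 → 9.764%.

9.8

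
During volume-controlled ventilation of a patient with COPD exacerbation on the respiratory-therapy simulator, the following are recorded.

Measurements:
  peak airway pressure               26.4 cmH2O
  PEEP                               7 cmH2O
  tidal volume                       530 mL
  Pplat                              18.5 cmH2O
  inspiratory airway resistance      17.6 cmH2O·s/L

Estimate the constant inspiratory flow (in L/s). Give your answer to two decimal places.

0.45

flow = (PIP − Pplat) / Raw = 7.9 / 17.6 = 0.4489 L/s.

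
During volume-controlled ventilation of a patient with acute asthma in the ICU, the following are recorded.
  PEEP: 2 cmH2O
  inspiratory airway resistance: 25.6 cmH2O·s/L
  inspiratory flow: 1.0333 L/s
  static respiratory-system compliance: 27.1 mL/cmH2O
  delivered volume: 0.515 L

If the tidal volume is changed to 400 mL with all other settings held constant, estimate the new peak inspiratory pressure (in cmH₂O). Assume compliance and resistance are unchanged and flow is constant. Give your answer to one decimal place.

PIP = Vt/C + R·V̇ + PEEP (constant-flow equation of motion).
Only the elastic term changes: ΔPIP = ΔVt / C = (400 − 515) / 27.1 = -4.244 cmH2O.
Original PIP = 515/27.1 + 25.6×1.0333 + 2 = 47.456 cmH2O; new PIP = 47.456 + (-4.244) = 43.212 cmH2O.

43.2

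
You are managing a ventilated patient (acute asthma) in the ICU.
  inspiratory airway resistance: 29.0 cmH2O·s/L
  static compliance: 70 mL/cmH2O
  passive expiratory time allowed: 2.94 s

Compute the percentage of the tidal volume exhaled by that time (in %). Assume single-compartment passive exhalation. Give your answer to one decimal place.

76.5

τ = R × C = 29.0 × 70 mL/cmH2O = 29.0 × 0.070 L/cmH2O = 2.03 s.
Passive exhalation: V(t)/V₀ = e^(−t/τ) = e^(−2.94/2.03) = 0.235.
Fraction exhaled = 1 − 0.235 = 0.765 → 76.5%.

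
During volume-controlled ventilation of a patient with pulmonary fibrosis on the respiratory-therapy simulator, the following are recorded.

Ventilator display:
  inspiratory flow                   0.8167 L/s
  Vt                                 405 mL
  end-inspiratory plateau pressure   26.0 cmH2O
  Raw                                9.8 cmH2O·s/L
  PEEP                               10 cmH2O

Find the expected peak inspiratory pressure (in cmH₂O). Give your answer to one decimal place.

PIP = Pplat + Raw × flow = 26.0 + 9.8 × 0.8167 = 26.0 + 8.004 = 34.004 cmH2O.

34.0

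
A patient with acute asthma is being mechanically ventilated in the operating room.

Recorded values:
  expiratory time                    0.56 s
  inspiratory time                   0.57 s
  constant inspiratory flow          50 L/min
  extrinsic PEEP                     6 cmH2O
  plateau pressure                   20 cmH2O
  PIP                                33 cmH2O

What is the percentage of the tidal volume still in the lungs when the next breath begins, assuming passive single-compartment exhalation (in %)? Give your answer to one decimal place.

Flow: 50 L/min ÷ 60 = 0.8333 L/s.
Vt = flow × Ti = 0.8333 L/s × 0.57 s × 1000 mL/L = 474.98 mL.
R = (PIP − Pplat)/V̇ = (33 − 20) / 0.8333 = 13.0/0.8333 = 15.601 cmH2O·s/L.
C = Vt/(Pplat − PEEP) = 474.98 / (20 − 6) = 474.98/14.0 = 33.927 mL/cmH2O.
τ = R × C = 15.601 × 0.03393 L/cmH2O = 0.5293 s.
Fraction remaining at end-expiration = e^(−Te/τ) = e^(−0.56/0.5293) = 0.3471 → 34.71%.

34.7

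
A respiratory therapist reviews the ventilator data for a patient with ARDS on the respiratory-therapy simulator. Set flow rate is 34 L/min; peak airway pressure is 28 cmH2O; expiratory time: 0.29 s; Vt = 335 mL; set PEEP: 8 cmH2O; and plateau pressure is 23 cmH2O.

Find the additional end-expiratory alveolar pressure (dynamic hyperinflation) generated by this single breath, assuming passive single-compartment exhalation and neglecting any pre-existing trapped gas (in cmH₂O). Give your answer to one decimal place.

3.4

Flow: 34 L/min ÷ 60 = 0.5667 L/s.
R = (PIP − Pplat)/V̇ = (28 − 23) / 0.5667 = 5.0/0.5667 = 8.823 cmH2O·s/L.
C = Vt/(Pplat − PEEP) = 335.0 / (23 − 8) = 335.0/15.0 = 22.333 mL/cmH2O.
τ = R × C = 8.823 × 0.02233 L/cmH2O = 0.197 s.
Fraction remaining = e^(−Te/τ) = e^(−0.29/0.197) = 0.2294; trapped volume = 335.0 × 0.2294 = 76.849 mL.
Additional alveolar pressure from trapping ≈ V_trapped / C = 76.849 / 22.333 = 3.441 cmH2O.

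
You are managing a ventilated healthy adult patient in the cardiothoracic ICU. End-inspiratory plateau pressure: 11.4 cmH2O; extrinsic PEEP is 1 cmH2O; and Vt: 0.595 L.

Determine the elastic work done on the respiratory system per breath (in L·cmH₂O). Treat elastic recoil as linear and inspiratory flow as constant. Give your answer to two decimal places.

3.09

Elastic work ≈ ½ × (Pplat − PEEP) × Vt = 0.5 × (11.4 − 1) × 0.595 L = 0.5 × 10.4 × 0.595 = 3.094 L·cmH2O.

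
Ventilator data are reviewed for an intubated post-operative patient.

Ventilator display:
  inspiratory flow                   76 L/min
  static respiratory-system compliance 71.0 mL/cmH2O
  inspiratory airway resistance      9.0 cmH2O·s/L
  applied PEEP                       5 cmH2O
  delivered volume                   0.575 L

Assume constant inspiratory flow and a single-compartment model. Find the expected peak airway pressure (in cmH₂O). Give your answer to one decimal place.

24.5

Flow: 76 L/min ÷ 60 = 1.2667 L/s.
Equation of motion (constant flow): PIP = Vt/C + R·V̇ + PEEP.
PIP = 575/71.0 + 9.0×1.2667 + 5 = 8.099 + 11.4 + 5 = 24.499 cmH2O.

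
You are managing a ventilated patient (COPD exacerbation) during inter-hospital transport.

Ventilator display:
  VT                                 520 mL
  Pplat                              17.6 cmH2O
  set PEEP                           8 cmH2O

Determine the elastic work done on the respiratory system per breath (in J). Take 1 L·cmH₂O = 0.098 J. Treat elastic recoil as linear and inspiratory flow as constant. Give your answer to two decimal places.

Elastic work ≈ ½ × (Pplat − PEEP) × Vt = 0.5 × (17.6 − 8) × 0.520 L = 0.5 × 9.6 × 0.520 = 2.496 L·cmH2O.
× 0.098 J/(L·cmH2O) → 0.2446 J.

0.24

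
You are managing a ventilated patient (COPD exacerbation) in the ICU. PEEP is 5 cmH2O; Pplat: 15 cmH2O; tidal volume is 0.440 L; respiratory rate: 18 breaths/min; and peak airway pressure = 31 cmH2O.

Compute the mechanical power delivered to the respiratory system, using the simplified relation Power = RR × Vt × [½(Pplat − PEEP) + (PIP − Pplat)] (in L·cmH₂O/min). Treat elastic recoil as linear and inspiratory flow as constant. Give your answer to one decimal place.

Per-breath work = Vt × [½(Pplat−PEEP) + (PIP−Pplat)] = 0.440 × [0.5×10.0 + 16.0] = 0.440 × 21.0 = 9.24 L·cmH2O.
Power = 18 × 9.24 = 166.32 L·cmH2O/min.

166.3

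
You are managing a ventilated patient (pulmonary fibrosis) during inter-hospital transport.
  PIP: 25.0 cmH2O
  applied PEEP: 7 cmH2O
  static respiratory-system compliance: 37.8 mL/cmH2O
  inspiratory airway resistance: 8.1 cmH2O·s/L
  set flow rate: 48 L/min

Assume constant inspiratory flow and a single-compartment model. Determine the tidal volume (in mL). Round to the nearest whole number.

435

Flow: 48 L/min ÷ 60 = 0.8 L/s.
Equation of motion (constant flow): PIP = Vt/C + R·V̇ + PEEP.
Vt/C = PIP − R·V̇ − PEEP = 25.0 − 6.48 − 7 = 11.52 cmH2O.
Vt = C × 11.52 = 37.8 × 11.52 = 435.46 mL.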